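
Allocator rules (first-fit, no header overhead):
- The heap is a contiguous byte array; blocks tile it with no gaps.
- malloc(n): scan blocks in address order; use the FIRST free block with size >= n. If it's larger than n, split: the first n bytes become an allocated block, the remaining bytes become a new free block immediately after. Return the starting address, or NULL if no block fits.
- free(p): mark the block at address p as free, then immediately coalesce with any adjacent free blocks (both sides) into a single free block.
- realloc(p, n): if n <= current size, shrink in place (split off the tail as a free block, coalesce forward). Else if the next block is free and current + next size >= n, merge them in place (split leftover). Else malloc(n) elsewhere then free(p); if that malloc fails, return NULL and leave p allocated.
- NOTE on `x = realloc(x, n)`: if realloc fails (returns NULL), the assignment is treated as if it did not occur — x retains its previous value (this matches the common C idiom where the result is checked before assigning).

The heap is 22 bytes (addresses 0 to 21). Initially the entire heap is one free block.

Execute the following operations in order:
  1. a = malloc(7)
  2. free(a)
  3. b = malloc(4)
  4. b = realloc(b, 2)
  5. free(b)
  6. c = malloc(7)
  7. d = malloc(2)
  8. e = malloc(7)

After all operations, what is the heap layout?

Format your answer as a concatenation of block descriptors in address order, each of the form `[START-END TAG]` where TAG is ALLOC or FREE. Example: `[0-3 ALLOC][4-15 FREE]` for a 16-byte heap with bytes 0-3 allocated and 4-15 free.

Answer: [0-6 ALLOC][7-8 ALLOC][9-15 ALLOC][16-21 FREE]

Derivation:
Op 1: a = malloc(7) -> a = 0; heap: [0-6 ALLOC][7-21 FREE]
Op 2: free(a) -> (freed a); heap: [0-21 FREE]
Op 3: b = malloc(4) -> b = 0; heap: [0-3 ALLOC][4-21 FREE]
Op 4: b = realloc(b, 2) -> b = 0; heap: [0-1 ALLOC][2-21 FREE]
Op 5: free(b) -> (freed b); heap: [0-21 FREE]
Op 6: c = malloc(7) -> c = 0; heap: [0-6 ALLOC][7-21 FREE]
Op 7: d = malloc(2) -> d = 7; heap: [0-6 ALLOC][7-8 ALLOC][9-21 FREE]
Op 8: e = malloc(7) -> e = 9; heap: [0-6 ALLOC][7-8 ALLOC][9-15 ALLOC][16-21 FREE]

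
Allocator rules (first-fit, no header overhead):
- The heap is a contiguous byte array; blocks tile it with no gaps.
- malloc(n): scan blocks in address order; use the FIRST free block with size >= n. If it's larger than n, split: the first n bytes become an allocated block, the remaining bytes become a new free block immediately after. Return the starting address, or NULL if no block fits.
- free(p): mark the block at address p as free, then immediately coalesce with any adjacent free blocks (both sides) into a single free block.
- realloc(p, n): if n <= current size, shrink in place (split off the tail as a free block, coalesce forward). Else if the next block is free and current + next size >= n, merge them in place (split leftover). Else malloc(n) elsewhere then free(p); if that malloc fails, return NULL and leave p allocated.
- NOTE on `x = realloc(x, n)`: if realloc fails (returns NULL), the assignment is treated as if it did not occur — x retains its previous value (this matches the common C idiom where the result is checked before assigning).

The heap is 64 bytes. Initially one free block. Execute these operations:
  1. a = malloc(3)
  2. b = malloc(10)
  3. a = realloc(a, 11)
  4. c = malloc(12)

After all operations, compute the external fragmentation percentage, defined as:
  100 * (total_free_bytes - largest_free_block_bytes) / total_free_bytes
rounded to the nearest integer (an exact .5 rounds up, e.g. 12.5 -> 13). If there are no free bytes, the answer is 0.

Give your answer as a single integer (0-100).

Answer: 10

Derivation:
Op 1: a = malloc(3) -> a = 0; heap: [0-2 ALLOC][3-63 FREE]
Op 2: b = malloc(10) -> b = 3; heap: [0-2 ALLOC][3-12 ALLOC][13-63 FREE]
Op 3: a = realloc(a, 11) -> a = 13; heap: [0-2 FREE][3-12 ALLOC][13-23 ALLOC][24-63 FREE]
Op 4: c = malloc(12) -> c = 24; heap: [0-2 FREE][3-12 ALLOC][13-23 ALLOC][24-35 ALLOC][36-63 FREE]
Free blocks: [3 28] total_free=31 largest=28 -> 100*(31-28)/31 = 300/31 ≈ 9.677 -> rounds to 10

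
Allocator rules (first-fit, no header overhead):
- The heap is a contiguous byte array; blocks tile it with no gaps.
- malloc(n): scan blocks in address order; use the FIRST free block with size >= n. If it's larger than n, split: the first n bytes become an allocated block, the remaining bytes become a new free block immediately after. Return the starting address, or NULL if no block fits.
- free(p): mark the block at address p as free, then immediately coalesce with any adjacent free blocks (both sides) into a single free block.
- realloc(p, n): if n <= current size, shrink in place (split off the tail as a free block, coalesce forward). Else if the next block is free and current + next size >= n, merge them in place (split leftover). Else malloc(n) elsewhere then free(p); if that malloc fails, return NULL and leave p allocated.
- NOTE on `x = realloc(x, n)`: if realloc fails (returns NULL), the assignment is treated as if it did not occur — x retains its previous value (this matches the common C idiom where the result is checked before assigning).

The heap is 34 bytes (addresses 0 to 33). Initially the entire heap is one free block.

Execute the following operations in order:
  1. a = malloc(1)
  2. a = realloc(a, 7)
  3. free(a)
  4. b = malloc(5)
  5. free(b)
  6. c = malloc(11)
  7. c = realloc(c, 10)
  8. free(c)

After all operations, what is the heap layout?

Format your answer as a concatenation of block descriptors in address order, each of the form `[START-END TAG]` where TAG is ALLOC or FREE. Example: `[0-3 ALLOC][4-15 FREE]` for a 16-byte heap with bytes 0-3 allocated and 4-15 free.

Op 1: a = malloc(1) -> a = 0; heap: [0-0 ALLOC][1-33 FREE]
Op 2: a = realloc(a, 7) -> a = 0; heap: [0-6 ALLOC][7-33 FREE]
Op 3: free(a) -> (freed a); heap: [0-33 FREE]
Op 4: b = malloc(5) -> b = 0; heap: [0-4 ALLOC][5-33 FREE]
Op 5: free(b) -> (freed b); heap: [0-33 FREE]
Op 6: c = malloc(11) -> c = 0; heap: [0-10 ALLOC][11-33 FREE]
Op 7: c = realloc(c, 10) -> c = 0; heap: [0-9 ALLOC][10-33 FREE]
Op 8: free(c) -> (freed c); heap: [0-33 FREE]

Answer: [0-33 FREE]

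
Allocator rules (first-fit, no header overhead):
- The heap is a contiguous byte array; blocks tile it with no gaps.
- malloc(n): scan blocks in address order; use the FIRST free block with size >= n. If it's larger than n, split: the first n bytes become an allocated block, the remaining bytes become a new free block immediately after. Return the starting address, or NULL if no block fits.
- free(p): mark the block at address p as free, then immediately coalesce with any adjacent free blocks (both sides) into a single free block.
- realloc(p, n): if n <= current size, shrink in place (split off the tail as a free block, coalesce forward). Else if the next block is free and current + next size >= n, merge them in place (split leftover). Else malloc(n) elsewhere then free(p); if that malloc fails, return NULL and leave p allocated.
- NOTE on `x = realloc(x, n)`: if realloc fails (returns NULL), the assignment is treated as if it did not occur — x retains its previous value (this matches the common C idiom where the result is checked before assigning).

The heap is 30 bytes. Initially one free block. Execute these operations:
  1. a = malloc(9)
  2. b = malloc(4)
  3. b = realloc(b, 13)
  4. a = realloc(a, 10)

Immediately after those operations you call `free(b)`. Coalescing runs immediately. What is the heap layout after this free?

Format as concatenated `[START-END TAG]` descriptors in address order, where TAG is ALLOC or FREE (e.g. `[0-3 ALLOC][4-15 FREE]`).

Answer: [0-8 ALLOC][9-29 FREE]

Derivation:
Op 1: a = malloc(9) -> a = 0; heap: [0-8 ALLOC][9-29 FREE]
Op 2: b = malloc(4) -> b = 9; heap: [0-8 ALLOC][9-12 ALLOC][13-29 FREE]
Op 3: b = realloc(b, 13) -> b = 9; heap: [0-8 ALLOC][9-21 ALLOC][22-29 FREE]
Op 4: a = realloc(a, 10) -> NULL (a unchanged); heap: [0-8 ALLOC][9-21 ALLOC][22-29 FREE]
free(b): b = 9 -> block [9-21 ALLOC]; mark free, coalesce with adjacent free neighbors -> [0-8 ALLOC][9-29 FREE]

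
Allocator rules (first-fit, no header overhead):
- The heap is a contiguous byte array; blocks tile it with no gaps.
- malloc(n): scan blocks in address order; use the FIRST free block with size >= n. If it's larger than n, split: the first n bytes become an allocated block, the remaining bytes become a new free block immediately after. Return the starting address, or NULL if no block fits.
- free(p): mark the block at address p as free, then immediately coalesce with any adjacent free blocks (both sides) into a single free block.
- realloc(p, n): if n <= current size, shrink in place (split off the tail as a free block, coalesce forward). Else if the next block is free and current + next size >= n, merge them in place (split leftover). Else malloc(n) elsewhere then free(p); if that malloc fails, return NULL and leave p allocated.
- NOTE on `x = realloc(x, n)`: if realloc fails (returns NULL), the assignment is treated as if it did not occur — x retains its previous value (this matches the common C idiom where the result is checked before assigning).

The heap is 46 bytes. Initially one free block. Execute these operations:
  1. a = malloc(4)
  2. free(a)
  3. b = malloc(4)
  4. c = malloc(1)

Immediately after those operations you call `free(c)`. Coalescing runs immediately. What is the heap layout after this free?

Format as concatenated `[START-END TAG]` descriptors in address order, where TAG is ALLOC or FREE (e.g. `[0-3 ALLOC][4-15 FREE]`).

Answer: [0-3 ALLOC][4-45 FREE]

Derivation:
Op 1: a = malloc(4) -> a = 0; heap: [0-3 ALLOC][4-45 FREE]
Op 2: free(a) -> (freed a); heap: [0-45 FREE]
Op 3: b = malloc(4) -> b = 0; heap: [0-3 ALLOC][4-45 FREE]
Op 4: c = malloc(1) -> c = 4; heap: [0-3 ALLOC][4-4 ALLOC][5-45 FREE]
free(c): c = 4 -> block [4-4 ALLOC]; mark free, coalesce with adjacent free neighbors -> [0-3 ALLOC][4-45 FREE]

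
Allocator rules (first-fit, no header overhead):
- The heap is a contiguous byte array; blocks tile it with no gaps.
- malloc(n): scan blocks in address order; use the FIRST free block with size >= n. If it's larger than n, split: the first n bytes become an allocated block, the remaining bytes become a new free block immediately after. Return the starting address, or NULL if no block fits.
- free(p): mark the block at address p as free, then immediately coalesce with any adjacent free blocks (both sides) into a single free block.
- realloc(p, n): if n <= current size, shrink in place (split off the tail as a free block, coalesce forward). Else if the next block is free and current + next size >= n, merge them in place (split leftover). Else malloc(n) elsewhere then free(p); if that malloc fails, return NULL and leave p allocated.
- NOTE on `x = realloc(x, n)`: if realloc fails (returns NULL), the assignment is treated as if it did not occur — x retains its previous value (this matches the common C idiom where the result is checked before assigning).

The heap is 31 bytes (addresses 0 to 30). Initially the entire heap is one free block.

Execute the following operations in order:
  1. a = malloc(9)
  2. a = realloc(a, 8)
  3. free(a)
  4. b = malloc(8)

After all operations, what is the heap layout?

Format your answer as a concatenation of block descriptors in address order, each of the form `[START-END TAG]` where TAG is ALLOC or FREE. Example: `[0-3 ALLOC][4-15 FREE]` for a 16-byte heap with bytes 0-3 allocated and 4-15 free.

Op 1: a = malloc(9) -> a = 0; heap: [0-8 ALLOC][9-30 FREE]
Op 2: a = realloc(a, 8) -> a = 0; heap: [0-7 ALLOC][8-30 FREE]
Op 3: free(a) -> (freed a); heap: [0-30 FREE]
Op 4: b = malloc(8) -> b = 0; heap: [0-7 ALLOC][8-30 FREE]

Answer: [0-7 ALLOC][8-30 FREE]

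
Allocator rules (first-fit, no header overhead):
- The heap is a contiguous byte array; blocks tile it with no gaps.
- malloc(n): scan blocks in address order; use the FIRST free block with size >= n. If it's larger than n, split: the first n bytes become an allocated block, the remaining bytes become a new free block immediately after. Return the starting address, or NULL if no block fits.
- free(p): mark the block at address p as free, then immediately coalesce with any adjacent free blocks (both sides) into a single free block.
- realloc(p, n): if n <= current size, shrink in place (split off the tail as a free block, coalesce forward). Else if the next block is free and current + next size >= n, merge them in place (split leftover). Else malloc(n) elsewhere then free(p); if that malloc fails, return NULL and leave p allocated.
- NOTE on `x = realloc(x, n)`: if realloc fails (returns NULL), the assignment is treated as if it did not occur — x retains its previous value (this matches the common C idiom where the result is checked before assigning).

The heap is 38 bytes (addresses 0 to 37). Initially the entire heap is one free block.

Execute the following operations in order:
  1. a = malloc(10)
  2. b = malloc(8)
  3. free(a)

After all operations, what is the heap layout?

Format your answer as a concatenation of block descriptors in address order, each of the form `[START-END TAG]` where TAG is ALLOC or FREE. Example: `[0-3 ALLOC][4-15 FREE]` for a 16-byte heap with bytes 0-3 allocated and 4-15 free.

Answer: [0-9 FREE][10-17 ALLOC][18-37 FREE]

Derivation:
Op 1: a = malloc(10) -> a = 0; heap: [0-9 ALLOC][10-37 FREE]
Op 2: b = malloc(8) -> b = 10; heap: [0-9 ALLOC][10-17 ALLOC][18-37 FREE]
Op 3: free(a) -> (freed a); heap: [0-9 FREE][10-17 ALLOC][18-37 FREE]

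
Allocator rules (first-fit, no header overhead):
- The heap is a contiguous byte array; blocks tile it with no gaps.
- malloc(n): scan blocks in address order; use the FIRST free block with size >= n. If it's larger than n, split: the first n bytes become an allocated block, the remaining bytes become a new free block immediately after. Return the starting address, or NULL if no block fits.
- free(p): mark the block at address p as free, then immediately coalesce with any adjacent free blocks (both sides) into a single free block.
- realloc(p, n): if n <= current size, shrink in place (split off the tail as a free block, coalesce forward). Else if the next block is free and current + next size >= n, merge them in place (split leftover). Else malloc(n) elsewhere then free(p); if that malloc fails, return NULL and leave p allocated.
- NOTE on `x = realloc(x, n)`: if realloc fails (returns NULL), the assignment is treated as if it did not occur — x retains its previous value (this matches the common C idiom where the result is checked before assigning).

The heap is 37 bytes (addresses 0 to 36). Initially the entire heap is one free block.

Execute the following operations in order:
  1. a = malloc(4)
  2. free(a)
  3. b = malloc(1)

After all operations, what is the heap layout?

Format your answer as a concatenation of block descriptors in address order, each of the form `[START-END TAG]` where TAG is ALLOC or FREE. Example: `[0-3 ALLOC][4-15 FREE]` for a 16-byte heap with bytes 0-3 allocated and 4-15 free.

Answer: [0-0 ALLOC][1-36 FREE]

Derivation:
Op 1: a = malloc(4) -> a = 0; heap: [0-3 ALLOC][4-36 FREE]
Op 2: free(a) -> (freed a); heap: [0-36 FREE]
Op 3: b = malloc(1) -> b = 0; heap: [0-0 ALLOC][1-36 FREE]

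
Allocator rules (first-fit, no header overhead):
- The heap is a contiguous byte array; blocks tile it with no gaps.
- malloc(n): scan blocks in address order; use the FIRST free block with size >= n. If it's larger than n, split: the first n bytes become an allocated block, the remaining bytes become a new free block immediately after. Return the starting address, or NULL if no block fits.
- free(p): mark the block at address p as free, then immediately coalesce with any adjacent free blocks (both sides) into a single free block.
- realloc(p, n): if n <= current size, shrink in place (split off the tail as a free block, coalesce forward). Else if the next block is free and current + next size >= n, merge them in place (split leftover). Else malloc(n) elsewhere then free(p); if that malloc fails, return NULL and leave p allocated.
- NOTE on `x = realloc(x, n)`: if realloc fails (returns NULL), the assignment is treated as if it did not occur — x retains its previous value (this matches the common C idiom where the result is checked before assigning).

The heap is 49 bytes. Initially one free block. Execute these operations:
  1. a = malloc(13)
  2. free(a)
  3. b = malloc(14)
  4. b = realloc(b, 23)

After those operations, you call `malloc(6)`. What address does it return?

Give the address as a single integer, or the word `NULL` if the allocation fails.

Answer: 23

Derivation:
Op 1: a = malloc(13) -> a = 0; heap: [0-12 ALLOC][13-48 FREE]
Op 2: free(a) -> (freed a); heap: [0-48 FREE]
Op 3: b = malloc(14) -> b = 0; heap: [0-13 ALLOC][14-48 FREE]
Op 4: b = realloc(b, 23) -> b = 0; heap: [0-22 ALLOC][23-48 FREE]
malloc(6): first-fit scan over [0-22 ALLOC][23-48 FREE] -> 23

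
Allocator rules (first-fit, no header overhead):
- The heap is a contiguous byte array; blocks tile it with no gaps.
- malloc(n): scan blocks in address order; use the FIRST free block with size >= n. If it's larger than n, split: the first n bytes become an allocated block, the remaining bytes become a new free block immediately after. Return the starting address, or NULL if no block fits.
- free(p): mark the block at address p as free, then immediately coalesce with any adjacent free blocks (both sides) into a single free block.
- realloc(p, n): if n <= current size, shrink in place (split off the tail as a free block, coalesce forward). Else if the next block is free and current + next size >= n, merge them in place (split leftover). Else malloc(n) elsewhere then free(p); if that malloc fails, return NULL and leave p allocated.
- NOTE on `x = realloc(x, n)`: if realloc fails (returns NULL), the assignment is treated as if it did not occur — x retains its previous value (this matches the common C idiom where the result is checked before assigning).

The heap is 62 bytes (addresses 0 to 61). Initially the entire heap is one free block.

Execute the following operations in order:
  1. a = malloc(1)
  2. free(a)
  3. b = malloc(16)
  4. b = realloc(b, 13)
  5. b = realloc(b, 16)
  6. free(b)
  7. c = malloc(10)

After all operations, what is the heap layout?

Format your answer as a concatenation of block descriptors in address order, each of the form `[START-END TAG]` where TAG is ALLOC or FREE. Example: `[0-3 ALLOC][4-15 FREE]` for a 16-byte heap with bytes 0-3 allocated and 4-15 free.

Answer: [0-9 ALLOC][10-61 FREE]

Derivation:
Op 1: a = malloc(1) -> a = 0; heap: [0-0 ALLOC][1-61 FREE]
Op 2: free(a) -> (freed a); heap: [0-61 FREE]
Op 3: b = malloc(16) -> b = 0; heap: [0-15 ALLOC][16-61 FREE]
Op 4: b = realloc(b, 13) -> b = 0; heap: [0-12 ALLOC][13-61 FREE]
Op 5: b = realloc(b, 16) -> b = 0; heap: [0-15 ALLOC][16-61 FREE]
Op 6: free(b) -> (freed b); heap: [0-61 FREE]
Op 7: c = malloc(10) -> c = 0; heap: [0-9 ALLOC][10-61 FREE]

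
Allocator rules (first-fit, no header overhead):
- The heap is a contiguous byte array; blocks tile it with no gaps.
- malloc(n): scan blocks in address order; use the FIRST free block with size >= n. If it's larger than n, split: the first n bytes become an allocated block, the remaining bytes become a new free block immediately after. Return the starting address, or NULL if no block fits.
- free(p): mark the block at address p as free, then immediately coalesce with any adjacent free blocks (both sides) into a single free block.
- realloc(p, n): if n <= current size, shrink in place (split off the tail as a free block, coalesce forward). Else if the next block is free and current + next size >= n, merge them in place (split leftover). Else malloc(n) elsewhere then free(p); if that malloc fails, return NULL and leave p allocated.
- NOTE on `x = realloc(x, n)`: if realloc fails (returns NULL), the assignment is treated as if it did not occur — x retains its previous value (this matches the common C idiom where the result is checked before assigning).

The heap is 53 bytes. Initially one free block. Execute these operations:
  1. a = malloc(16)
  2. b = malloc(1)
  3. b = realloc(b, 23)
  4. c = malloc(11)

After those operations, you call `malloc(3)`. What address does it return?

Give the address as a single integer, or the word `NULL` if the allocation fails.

Op 1: a = malloc(16) -> a = 0; heap: [0-15 ALLOC][16-52 FREE]
Op 2: b = malloc(1) -> b = 16; heap: [0-15 ALLOC][16-16 ALLOC][17-52 FREE]
Op 3: b = realloc(b, 23) -> b = 16; heap: [0-15 ALLOC][16-38 ALLOC][39-52 FREE]
Op 4: c = malloc(11) -> c = 39; heap: [0-15 ALLOC][16-38 ALLOC][39-49 ALLOC][50-52 FREE]
malloc(3): first-fit scan over [0-15 ALLOC][16-38 ALLOC][39-49 ALLOC][50-52 FREE] -> 50

Answer: 50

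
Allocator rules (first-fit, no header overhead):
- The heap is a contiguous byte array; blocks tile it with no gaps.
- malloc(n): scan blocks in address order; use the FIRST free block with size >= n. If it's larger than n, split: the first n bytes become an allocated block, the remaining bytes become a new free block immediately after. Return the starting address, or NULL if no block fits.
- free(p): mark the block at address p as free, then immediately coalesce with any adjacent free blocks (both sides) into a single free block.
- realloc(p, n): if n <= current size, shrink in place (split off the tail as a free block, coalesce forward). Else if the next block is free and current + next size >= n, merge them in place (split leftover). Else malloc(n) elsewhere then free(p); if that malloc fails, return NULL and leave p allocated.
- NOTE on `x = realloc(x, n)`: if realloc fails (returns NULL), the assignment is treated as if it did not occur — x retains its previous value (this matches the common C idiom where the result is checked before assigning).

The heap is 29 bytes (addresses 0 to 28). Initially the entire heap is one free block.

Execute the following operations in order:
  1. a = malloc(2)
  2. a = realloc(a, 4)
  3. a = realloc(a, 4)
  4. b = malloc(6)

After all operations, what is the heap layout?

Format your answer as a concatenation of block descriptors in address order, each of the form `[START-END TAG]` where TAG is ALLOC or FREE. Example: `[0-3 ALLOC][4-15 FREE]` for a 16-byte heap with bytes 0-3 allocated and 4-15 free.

Op 1: a = malloc(2) -> a = 0; heap: [0-1 ALLOC][2-28 FREE]
Op 2: a = realloc(a, 4) -> a = 0; heap: [0-3 ALLOC][4-28 FREE]
Op 3: a = realloc(a, 4) -> a = 0; heap: [0-3 ALLOC][4-28 FREE]
Op 4: b = malloc(6) -> b = 4; heap: [0-3 ALLOC][4-9 ALLOC][10-28 FREE]

Answer: [0-3 ALLOC][4-9 ALLOC][10-28 FREE]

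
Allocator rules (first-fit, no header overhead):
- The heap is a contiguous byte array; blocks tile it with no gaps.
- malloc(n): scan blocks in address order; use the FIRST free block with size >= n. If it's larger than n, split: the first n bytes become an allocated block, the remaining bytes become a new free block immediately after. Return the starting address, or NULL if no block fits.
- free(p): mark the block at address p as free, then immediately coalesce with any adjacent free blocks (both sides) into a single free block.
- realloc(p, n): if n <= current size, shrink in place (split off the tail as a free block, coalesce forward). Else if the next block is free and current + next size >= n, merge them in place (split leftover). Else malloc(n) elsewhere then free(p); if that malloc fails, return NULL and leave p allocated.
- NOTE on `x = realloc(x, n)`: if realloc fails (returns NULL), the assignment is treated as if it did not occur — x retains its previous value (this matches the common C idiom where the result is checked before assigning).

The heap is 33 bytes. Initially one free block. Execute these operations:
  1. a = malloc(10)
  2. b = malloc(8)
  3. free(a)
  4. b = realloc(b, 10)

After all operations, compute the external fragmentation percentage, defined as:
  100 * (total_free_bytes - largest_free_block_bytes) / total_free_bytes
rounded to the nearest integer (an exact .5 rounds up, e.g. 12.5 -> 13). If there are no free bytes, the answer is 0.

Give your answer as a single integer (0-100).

Op 1: a = malloc(10) -> a = 0; heap: [0-9 ALLOC][10-32 FREE]
Op 2: b = malloc(8) -> b = 10; heap: [0-9 ALLOC][10-17 ALLOC][18-32 FREE]
Op 3: free(a) -> (freed a); heap: [0-9 FREE][10-17 ALLOC][18-32 FREE]
Op 4: b = realloc(b, 10) -> b = 10; heap: [0-9 FREE][10-19 ALLOC][20-32 FREE]
Free blocks: [10 13] total_free=23 largest=13 -> 100*(23-13)/23 = 1000/23 ≈ 43.478 -> rounds to 43

Answer: 43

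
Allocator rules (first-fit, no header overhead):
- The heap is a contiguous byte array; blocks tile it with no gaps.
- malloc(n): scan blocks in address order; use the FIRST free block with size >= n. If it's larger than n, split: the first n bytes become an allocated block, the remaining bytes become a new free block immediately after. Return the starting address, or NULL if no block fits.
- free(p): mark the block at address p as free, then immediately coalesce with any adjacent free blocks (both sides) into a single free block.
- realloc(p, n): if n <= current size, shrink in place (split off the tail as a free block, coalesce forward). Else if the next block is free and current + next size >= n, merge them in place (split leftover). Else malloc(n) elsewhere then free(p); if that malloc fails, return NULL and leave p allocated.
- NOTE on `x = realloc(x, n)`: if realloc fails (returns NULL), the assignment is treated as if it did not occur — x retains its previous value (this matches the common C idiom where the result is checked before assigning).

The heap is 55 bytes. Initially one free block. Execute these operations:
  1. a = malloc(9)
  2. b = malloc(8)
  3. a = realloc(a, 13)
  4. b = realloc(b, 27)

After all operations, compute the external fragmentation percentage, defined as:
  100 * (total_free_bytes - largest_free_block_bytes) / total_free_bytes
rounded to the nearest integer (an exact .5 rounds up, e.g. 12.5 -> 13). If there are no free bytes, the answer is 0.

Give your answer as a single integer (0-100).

Op 1: a = malloc(9) -> a = 0; heap: [0-8 ALLOC][9-54 FREE]
Op 2: b = malloc(8) -> b = 9; heap: [0-8 ALLOC][9-16 ALLOC][17-54 FREE]
Op 3: a = realloc(a, 13) -> a = 17; heap: [0-8 FREE][9-16 ALLOC][17-29 ALLOC][30-54 FREE]
Op 4: b = realloc(b, 27) -> NULL (b unchanged); heap: [0-8 FREE][9-16 ALLOC][17-29 ALLOC][30-54 FREE]
Free blocks: [9 25] total_free=34 largest=25 -> 100*(34-25)/34 = 900/34 ≈ 26.471 -> rounds to 26

Answer: 26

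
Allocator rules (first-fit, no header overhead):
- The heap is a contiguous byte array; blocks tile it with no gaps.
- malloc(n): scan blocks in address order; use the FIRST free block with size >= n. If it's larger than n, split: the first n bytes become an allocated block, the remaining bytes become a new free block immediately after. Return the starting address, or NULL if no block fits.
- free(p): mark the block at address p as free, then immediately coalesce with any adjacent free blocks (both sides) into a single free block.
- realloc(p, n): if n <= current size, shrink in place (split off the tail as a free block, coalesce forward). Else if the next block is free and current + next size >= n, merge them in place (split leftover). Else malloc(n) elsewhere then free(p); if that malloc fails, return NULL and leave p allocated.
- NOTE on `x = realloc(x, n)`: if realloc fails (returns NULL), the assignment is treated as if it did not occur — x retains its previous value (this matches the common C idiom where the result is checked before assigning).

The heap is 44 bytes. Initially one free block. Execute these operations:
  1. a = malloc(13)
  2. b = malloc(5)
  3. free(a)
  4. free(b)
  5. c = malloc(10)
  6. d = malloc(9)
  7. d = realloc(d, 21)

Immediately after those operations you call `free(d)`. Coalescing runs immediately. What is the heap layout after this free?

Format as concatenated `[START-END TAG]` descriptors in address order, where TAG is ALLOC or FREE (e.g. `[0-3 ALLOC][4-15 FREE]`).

Answer: [0-9 ALLOC][10-43 FREE]

Derivation:
Op 1: a = malloc(13) -> a = 0; heap: [0-12 ALLOC][13-43 FREE]
Op 2: b = malloc(5) -> b = 13; heap: [0-12 ALLOC][13-17 ALLOC][18-43 FREE]
Op 3: free(a) -> (freed a); heap: [0-12 FREE][13-17 ALLOC][18-43 FREE]
Op 4: free(b) -> (freed b); heap: [0-43 FREE]
Op 5: c = malloc(10) -> c = 0; heap: [0-9 ALLOC][10-43 FREE]
Op 6: d = malloc(9) -> d = 10; heap: [0-9 ALLOC][10-18 ALLOC][19-43 FREE]
Op 7: d = realloc(d, 21) -> d = 10; heap: [0-9 ALLOC][10-30 ALLOC][31-43 FREE]
free(d): d = 10 -> block [10-30 ALLOC]; mark free, coalesce with adjacent free neighbors -> [0-9 ALLOC][10-43 FREE]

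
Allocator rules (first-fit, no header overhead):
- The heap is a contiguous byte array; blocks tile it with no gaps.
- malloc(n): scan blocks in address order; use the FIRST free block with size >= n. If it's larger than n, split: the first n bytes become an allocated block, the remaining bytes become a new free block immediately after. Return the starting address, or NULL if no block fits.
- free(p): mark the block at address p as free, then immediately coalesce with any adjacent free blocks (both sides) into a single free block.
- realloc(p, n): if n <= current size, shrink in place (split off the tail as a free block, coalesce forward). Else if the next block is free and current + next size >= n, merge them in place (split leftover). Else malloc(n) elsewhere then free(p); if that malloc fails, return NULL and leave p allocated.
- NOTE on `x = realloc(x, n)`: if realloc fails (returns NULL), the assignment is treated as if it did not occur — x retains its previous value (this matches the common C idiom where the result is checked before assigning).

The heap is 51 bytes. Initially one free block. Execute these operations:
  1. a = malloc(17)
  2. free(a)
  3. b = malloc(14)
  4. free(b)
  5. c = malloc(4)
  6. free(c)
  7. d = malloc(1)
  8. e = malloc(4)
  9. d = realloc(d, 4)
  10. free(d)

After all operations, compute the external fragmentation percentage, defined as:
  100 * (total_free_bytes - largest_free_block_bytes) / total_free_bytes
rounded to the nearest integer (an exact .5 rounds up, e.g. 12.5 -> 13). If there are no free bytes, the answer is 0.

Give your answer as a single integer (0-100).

Answer: 2

Derivation:
Op 1: a = malloc(17) -> a = 0; heap: [0-16 ALLOC][17-50 FREE]
Op 2: free(a) -> (freed a); heap: [0-50 FREE]
Op 3: b = malloc(14) -> b = 0; heap: [0-13 ALLOC][14-50 FREE]
Op 4: free(b) -> (freed b); heap: [0-50 FREE]
Op 5: c = malloc(4) -> c = 0; heap: [0-3 ALLOC][4-50 FREE]
Op 6: free(c) -> (freed c); heap: [0-50 FREE]
Op 7: d = malloc(1) -> d = 0; heap: [0-0 ALLOC][1-50 FREE]
Op 8: e = malloc(4) -> e = 1; heap: [0-0 ALLOC][1-4 ALLOC][5-50 FREE]
Op 9: d = realloc(d, 4) -> d = 5; heap: [0-0 FREE][1-4 ALLOC][5-8 ALLOC][9-50 FREE]
Op 10: free(d) -> (freed d); heap: [0-0 FREE][1-4 ALLOC][5-50 FREE]
Free blocks: [1 46] total_free=47 largest=46 -> 100*(47-46)/47 = 100/47 ≈ 2.128 -> rounds to 2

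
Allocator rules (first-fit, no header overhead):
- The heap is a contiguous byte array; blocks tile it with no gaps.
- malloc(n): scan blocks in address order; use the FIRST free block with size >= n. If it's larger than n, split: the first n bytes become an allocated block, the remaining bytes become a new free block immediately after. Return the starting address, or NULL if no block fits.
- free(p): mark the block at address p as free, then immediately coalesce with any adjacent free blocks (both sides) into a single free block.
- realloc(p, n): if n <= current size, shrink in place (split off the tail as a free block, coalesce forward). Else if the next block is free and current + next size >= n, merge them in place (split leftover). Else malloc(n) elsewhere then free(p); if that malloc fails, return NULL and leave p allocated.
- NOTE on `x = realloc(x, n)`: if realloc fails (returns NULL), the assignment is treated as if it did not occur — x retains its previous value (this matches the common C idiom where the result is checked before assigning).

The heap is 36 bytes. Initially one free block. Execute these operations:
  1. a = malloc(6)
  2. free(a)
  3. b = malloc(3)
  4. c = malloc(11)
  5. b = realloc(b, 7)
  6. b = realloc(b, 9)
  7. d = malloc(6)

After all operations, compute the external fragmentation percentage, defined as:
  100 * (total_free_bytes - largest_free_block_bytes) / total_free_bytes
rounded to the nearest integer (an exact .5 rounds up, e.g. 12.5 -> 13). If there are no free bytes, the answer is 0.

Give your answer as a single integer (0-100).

Answer: 30

Derivation:
Op 1: a = malloc(6) -> a = 0; heap: [0-5 ALLOC][6-35 FREE]
Op 2: free(a) -> (freed a); heap: [0-35 FREE]
Op 3: b = malloc(3) -> b = 0; heap: [0-2 ALLOC][3-35 FREE]
Op 4: c = malloc(11) -> c = 3; heap: [0-2 ALLOC][3-13 ALLOC][14-35 FREE]
Op 5: b = realloc(b, 7) -> b = 14; heap: [0-2 FREE][3-13 ALLOC][14-20 ALLOC][21-35 FREE]
Op 6: b = realloc(b, 9) -> b = 14; heap: [0-2 FREE][3-13 ALLOC][14-22 ALLOC][23-35 FREE]
Op 7: d = malloc(6) -> d = 23; heap: [0-2 FREE][3-13 ALLOC][14-22 ALLOC][23-28 ALLOC][29-35 FREE]
Free blocks: [3 7] total_free=10 largest=7 -> 100*(10-7)/10 = 300/10 = 30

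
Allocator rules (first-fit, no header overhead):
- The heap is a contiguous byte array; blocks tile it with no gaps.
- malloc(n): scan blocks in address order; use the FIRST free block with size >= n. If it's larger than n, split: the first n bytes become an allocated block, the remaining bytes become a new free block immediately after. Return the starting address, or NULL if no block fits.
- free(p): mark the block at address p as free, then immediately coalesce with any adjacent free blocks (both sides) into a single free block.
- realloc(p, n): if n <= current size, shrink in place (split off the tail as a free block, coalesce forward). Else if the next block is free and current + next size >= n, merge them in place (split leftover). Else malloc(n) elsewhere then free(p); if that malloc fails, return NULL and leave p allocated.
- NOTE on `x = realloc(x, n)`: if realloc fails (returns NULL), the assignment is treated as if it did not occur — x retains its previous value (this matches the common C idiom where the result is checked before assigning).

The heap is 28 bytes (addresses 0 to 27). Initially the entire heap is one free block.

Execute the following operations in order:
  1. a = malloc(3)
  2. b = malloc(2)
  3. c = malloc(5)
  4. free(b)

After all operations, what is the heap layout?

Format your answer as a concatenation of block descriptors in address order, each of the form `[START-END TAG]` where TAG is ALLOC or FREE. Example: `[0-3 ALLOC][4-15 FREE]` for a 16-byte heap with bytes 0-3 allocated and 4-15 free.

Answer: [0-2 ALLOC][3-4 FREE][5-9 ALLOC][10-27 FREE]

Derivation:
Op 1: a = malloc(3) -> a = 0; heap: [0-2 ALLOC][3-27 FREE]
Op 2: b = malloc(2) -> b = 3; heap: [0-2 ALLOC][3-4 ALLOC][5-27 FREE]
Op 3: c = malloc(5) -> c = 5; heap: [0-2 ALLOC][3-4 ALLOC][5-9 ALLOC][10-27 FREE]
Op 4: free(b) -> (freed b); heap: [0-2 ALLOC][3-4 FREE][5-9 ALLOC][10-27 FREE]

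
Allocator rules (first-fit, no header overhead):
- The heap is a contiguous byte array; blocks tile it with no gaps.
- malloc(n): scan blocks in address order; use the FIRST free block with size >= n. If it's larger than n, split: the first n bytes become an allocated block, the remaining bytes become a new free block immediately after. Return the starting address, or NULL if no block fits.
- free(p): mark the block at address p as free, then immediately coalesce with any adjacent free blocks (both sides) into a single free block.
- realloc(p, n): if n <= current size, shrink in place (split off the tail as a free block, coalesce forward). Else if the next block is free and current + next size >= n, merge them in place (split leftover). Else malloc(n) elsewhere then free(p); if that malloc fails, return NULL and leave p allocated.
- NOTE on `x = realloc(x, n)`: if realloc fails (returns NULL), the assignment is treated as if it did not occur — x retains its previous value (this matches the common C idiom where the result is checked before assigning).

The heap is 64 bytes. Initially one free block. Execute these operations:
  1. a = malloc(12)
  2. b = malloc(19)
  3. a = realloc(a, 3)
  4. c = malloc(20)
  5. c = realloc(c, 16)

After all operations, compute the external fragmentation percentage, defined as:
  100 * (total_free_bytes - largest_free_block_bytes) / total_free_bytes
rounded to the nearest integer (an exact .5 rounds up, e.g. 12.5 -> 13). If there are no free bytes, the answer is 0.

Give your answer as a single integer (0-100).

Answer: 35

Derivation:
Op 1: a = malloc(12) -> a = 0; heap: [0-11 ALLOC][12-63 FREE]
Op 2: b = malloc(19) -> b = 12; heap: [0-11 ALLOC][12-30 ALLOC][31-63 FREE]
Op 3: a = realloc(a, 3) -> a = 0; heap: [0-2 ALLOC][3-11 FREE][12-30 ALLOC][31-63 FREE]
Op 4: c = malloc(20) -> c = 31; heap: [0-2 ALLOC][3-11 FREE][12-30 ALLOC][31-50 ALLOC][51-63 FREE]
Op 5: c = realloc(c, 16) -> c = 31; heap: [0-2 ALLOC][3-11 FREE][12-30 ALLOC][31-46 ALLOC][47-63 FREE]
Free blocks: [9 17] total_free=26 largest=17 -> 100*(26-17)/26 = 900/26 ≈ 34.615 -> rounds to 35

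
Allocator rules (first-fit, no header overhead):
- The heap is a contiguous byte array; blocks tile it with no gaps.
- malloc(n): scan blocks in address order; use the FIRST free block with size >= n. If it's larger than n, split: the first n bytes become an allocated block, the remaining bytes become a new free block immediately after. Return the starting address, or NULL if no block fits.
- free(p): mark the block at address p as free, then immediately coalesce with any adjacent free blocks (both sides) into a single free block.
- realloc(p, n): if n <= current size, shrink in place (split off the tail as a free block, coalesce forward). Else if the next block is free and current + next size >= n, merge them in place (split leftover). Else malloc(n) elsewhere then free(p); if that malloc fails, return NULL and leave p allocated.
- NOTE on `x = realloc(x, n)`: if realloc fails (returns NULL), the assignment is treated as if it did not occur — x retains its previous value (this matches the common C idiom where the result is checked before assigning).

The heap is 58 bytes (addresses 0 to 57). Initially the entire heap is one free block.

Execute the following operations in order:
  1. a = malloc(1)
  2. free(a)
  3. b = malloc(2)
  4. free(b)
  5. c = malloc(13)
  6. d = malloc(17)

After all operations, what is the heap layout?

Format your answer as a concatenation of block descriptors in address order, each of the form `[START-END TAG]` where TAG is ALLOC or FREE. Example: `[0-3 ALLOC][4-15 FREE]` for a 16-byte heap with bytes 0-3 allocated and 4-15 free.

Answer: [0-12 ALLOC][13-29 ALLOC][30-57 FREE]

Derivation:
Op 1: a = malloc(1) -> a = 0; heap: [0-0 ALLOC][1-57 FREE]
Op 2: free(a) -> (freed a); heap: [0-57 FREE]
Op 3: b = malloc(2) -> b = 0; heap: [0-1 ALLOC][2-57 FREE]
Op 4: free(b) -> (freed b); heap: [0-57 FREE]
Op 5: c = malloc(13) -> c = 0; heap: [0-12 ALLOC][13-57 FREE]
Op 6: d = malloc(17) -> d = 13; heap: [0-12 ALLOC][13-29 ALLOC][30-57 FREE]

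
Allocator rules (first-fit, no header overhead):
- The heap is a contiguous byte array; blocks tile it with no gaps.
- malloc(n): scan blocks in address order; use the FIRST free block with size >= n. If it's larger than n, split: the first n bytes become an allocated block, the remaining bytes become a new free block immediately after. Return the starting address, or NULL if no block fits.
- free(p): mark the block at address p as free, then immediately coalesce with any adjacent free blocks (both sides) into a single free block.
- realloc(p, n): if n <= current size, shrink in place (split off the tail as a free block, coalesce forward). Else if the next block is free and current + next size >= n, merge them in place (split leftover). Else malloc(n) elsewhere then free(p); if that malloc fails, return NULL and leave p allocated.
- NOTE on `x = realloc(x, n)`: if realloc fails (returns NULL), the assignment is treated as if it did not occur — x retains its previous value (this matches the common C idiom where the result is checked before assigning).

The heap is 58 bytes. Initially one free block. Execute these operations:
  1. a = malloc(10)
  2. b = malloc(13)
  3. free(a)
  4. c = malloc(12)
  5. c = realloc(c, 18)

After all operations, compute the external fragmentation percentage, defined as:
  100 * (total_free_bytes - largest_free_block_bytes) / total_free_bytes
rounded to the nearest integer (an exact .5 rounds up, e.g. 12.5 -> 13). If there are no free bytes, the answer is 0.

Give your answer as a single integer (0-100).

Op 1: a = malloc(10) -> a = 0; heap: [0-9 ALLOC][10-57 FREE]
Op 2: b = malloc(13) -> b = 10; heap: [0-9 ALLOC][10-22 ALLOC][23-57 FREE]
Op 3: free(a) -> (freed a); heap: [0-9 FREE][10-22 ALLOC][23-57 FREE]
Op 4: c = malloc(12) -> c = 23; heap: [0-9 FREE][10-22 ALLOC][23-34 ALLOC][35-57 FREE]
Op 5: c = realloc(c, 18) -> c = 23; heap: [0-9 FREE][10-22 ALLOC][23-40 ALLOC][41-57 FREE]
Free blocks: [10 17] total_free=27 largest=17 -> 100*(27-17)/27 = 1000/27 ≈ 37.037 -> rounds to 37

Answer: 37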